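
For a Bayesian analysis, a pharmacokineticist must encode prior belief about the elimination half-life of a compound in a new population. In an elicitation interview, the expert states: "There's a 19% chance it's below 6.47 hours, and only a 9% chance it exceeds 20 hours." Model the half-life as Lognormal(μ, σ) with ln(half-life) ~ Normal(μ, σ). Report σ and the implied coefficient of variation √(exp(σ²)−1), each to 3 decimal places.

σ ≈ 0.509, CV ≈ 0.543

If T ~ Lognormal(μ,σ) then ln T ~ Normal(μ,σ), so the p-quantile of ln T is μ + z_p·σ.
ln(6.47) = 1.867 and ln(20) = 2.996; z_{0.19} = -0.8779, z_{0.91} = 1.341.
σ = (2.996 − 1.867)/(1.341 − (-0.8779)) = 0.509.
μ = 1.867 − (-0.8779)·0.509 = 2.314.
CV = √(exp(σ²)−1) = √(exp(0.2587)−1) = 0.543.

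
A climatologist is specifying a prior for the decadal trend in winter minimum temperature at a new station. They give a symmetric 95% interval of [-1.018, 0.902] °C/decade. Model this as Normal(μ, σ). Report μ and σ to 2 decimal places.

μ = -0.06, σ = 0.49

A symmetric 95% interval runs μ ± z·σ with z = 1.96.
Half-width = 0.96, so σ = 0.96/1.96 = 0.49.
μ is the interval midpoint, -0.06.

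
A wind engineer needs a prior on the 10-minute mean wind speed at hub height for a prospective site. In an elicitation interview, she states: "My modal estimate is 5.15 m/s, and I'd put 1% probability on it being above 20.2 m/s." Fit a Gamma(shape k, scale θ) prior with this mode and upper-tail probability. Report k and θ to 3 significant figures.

k ≈ 3.25, θ ≈ 2.29

Gamma(k,θ) with k>1 has mode (k−1)θ, so θ = 5.15/(k−1).
Need P(X < 20.2) = 0.99 with θ tied to k this way. Start at k = 2, θ = 5.15: P(X<20.2) ≈ 0.903.
Too low — raise k to concentrate. Iterating converges to k ≈ 3.25.
Then θ = 5.15/(3.25−1) ≈ 2.29.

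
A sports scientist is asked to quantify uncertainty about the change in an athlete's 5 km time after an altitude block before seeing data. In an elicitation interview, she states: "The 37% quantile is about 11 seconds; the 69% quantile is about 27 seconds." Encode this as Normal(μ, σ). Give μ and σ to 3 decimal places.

The p-quantile of Normal(μ,σ) is μ + z_p·σ, with z_{0.37} = -0.3319 and z_{0.69} = 0.4959.
Eliminate σ: μ = (z₂·x₁ − z₁·x₂)/(z₂ − z₁) = (0.4959·11 − (-0.3319)·27)/0.8277 = 17.415.
Then σ = (x₂ − x₁)/(z₂ − z₁) = (27 − 11)/0.8277 = 19.331.

μ = 17.415, σ = 19.331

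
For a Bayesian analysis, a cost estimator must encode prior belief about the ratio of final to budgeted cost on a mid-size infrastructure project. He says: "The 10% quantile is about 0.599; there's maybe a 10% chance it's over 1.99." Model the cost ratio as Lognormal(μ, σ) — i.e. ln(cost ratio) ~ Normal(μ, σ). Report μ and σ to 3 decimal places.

μ ≈ 0.088, σ ≈ 0.468

If T ~ Lognormal(μ,σ) then ln T ~ Normal(μ,σ), so the p-quantile of ln T is μ + z_p·σ.
ln(0.599) = -0.5125 and ln(1.99) = 0.6881; z_{0.1} = -1.282, z_{0.9} = 1.282.
σ = (0.6881 − -0.5125)/(1.282 − (-1.282)) = 0.468.
μ = -0.5125 − (-1.282)·0.468 = 0.088.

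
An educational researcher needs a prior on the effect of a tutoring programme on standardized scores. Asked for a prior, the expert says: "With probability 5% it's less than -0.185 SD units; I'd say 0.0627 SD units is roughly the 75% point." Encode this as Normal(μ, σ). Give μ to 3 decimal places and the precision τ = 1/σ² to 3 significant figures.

μ = -0.009, τ = 87.7

For Normal(μ,σ), the p-quantile is μ + z_p·σ. Here z_{0.05} = -1.645, z_{0.75} = 0.6745.
So -0.185 = μ − 1.645σ and 0.0627 = μ + 0.6745σ.
Subtracting: σ = (0.0627 − -0.185)/(0.6745 − (-1.645)) = 0.107.
Then μ = -0.185 − (-1.645)·0.107 = -0.009.
Precision τ = 1/σ² = 1/0.1068² = 87.7.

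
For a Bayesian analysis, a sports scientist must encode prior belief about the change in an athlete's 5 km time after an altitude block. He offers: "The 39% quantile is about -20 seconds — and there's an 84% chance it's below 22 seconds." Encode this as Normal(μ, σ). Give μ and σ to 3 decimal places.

For Normal(μ,σ), the p-quantile is μ + z_p·σ. Here z_{0.39} = -0.2793, z_{0.84} = 0.9945.
So -20 = μ − 0.2793σ and 22 = μ + 0.9945σ.
Subtracting: σ = (22 − -20)/(0.9945 − (-0.2793)) = 32.973.
Then μ = -20 − (-0.2793)·32.973 = -10.790.

μ = -10.790, σ = 32.973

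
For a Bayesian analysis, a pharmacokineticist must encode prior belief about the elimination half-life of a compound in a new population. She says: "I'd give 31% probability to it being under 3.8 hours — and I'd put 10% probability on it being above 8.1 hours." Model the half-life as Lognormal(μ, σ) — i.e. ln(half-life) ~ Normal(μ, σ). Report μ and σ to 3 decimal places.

μ ≈ 1.546, σ ≈ 0.426

If T ~ Lognormal(μ,σ) then ln T ~ Normal(μ,σ), so the p-quantile of ln T is μ + z_p·σ.
ln(3.8) = 1.335 and ln(8.1) = 2.092; z_{0.31} = -0.4959, z_{0.9} = 1.282.
σ = (2.092 − 1.335)/(1.282 − (-0.4959)) = 0.426.
μ = 1.335 − (-0.4959)·0.426 = 1.546.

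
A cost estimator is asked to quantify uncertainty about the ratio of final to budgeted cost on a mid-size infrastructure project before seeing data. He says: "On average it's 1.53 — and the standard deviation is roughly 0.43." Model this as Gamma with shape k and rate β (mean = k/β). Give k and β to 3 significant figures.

For Gamma(k, rate β): mean = k/β, variance = k/β², so CV = 1/√k.
CV = SD/mean = 0.43/1.53 = 0.281, hence k = 1/CV² = 12.7.
Then β = k/mean = 12.7/1.53 = 8.27.

k ≈ 12.7, β ≈ 8.27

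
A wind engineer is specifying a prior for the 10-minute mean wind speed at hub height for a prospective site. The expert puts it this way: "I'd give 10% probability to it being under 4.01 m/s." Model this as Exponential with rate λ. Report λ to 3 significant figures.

λ ≈ 0.0263

P(T < 4.01) = 1 − e^(−λ·4.01) = 0.1, so λ = −ln(1−0.1)/4.01 = −ln(0.9)/4.01 = 0.0263.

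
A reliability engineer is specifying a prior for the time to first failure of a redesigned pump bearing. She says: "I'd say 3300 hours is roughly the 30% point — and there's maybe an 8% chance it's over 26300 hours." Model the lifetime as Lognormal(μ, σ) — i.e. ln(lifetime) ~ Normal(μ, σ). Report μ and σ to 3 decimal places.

μ ≈ 8.666, σ ≈ 1.076

If T ~ Lognormal(μ,σ) then ln T ~ Normal(μ,σ), so the p-quantile of ln T is μ + z_p·σ.
ln(3300) = 8.102 and ln(26300) = 10.18; z_{0.3} = -0.5244, z_{0.92} = 1.405.
σ = (10.18 − 8.102)/(1.405 − (-0.5244)) = 1.076.
μ = 8.102 − (-0.5244)·1.076 = 8.666.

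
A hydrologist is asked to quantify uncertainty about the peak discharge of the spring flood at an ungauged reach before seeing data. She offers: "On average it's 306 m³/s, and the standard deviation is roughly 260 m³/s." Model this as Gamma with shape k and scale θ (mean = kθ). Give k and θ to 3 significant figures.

For Gamma(k, scale θ): mean = kθ, variance = kθ², so CV = 1/√k.
CV = SD/mean = 260/306 = 0.8497, hence k = 1/CV² = 1.39.
Then θ = mean/k = 306/1.39 = 221.

k ≈ 1.39, θ ≈ 221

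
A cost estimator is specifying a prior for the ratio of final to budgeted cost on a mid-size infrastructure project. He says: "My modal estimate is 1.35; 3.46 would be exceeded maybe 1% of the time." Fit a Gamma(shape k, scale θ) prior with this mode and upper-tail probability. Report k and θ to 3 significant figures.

Gamma(k,θ) with k>1 has mode (k−1)θ, so θ = 1.35/(k−1).
Need P(X < 3.46) = 0.99 with θ tied to k this way. Start at k = 2, θ = 1.35: P(X<3.46) ≈ 0.725.
Too low — raise k to concentrate. Iterating converges to k ≈ 6.27.
Then θ = 1.35/(6.27−1) ≈ 0.256.

k ≈ 6.27, θ ≈ 0.256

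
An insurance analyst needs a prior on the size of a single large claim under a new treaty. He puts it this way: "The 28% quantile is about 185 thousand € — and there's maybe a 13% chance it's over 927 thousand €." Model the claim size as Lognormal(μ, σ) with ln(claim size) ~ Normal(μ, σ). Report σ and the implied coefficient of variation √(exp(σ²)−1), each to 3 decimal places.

σ ≈ 0.943, CV ≈ 1.197

If T ~ Lognormal(μ,σ) then ln T ~ Normal(μ,σ), so the p-quantile of ln T is μ + z_p·σ.
ln(185) = 5.22 and ln(927) = 6.832; z_{0.28} = -0.5828, z_{0.87} = 1.126.
σ = (6.832 − 5.22)/(1.126 − (-0.5828)) = 0.943.
μ = 5.22 − (-0.5828)·0.943 = 5.770.
CV = √(exp(σ²)−1) = √(exp(0.8890)−1) = 1.197.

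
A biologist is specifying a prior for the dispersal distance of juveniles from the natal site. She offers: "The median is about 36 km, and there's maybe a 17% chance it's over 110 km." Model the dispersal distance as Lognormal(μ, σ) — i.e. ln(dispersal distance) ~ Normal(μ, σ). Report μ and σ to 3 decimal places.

If T ~ Lognormal(μ,σ) then ln T ~ Normal(μ,σ), so the p-quantile of ln T is μ + z_p·σ.
ln(36) = 3.584 and ln(110) = 4.7; z_{0.5} = 0, z_{0.83} = 0.9542.
σ = (4.7 − 3.584)/(0.9542 − (0)) = 1.171.
μ = 3.584 − (0)·1.171 = 3.584.

μ ≈ 3.584, σ ≈ 1.171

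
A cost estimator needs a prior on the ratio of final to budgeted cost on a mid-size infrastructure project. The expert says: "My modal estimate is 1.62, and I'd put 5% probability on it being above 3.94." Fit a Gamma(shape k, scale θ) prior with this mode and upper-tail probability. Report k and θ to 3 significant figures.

k ≈ 4.45, θ ≈ 0.47

Gamma(k,θ) with k>1 has mode (k−1)θ, so θ = 1.62/(k−1).
Need P(X < 3.94) = 0.95 with θ tied to k this way. Start at k = 2, θ = 1.62: P(X<3.94) ≈ 0.698.
Too low — raise k to concentrate. Iterating converges to k ≈ 4.45.
Then θ = 1.62/(4.45−1) ≈ 0.47.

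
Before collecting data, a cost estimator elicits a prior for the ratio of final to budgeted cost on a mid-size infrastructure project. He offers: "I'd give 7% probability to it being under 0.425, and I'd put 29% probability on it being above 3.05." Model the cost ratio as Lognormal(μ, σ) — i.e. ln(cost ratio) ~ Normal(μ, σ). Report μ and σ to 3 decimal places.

If T ~ Lognormal(μ,σ) then ln T ~ Normal(μ,σ), so the p-quantile of ln T is μ + z_p·σ.
ln(0.425) = -0.8557 and ln(3.05) = 1.115; z_{0.07} = -1.476, z_{0.71} = 0.5534.
σ = (1.115 − -0.8557)/(0.5534 − (-1.476)) = 0.971.
μ = -0.8557 − (-1.476)·0.971 = 0.578.

μ ≈ 0.578, σ ≈ 0.971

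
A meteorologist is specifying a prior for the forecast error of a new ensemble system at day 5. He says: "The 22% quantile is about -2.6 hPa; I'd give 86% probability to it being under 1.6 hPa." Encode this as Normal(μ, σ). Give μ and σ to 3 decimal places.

For Normal(μ,σ), the p-quantile is μ + z_p·σ. Here z_{0.22} = -0.7722, z_{0.86} = 1.08.
So -2.6 = μ − 0.7722σ and 1.6 = μ + 1.08σ.
Subtracting: σ = (1.6 − -2.6)/(1.08 − (-0.7722)) = 2.267.
Then μ = -2.6 − (-0.7722)·2.267 = -0.849.

μ = -0.849, σ = 2.267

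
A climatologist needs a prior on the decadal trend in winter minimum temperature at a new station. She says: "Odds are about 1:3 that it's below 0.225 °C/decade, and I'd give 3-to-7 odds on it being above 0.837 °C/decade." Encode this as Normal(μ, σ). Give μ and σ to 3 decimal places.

For Normal(μ,σ), the p-quantile is μ + z_p·σ. Here z_{0.25} = -0.6745, z_{0.7} = 0.5244.
So 0.225 = μ − 0.6745σ and 0.837 = μ + 0.5244σ.
Subtracting: σ = (0.837 − 0.225)/(0.5244 − (-0.6745)) = 0.510.
Then μ = 0.225 − (-0.6745)·0.510 = 0.569.

μ = 0.569, σ = 0.510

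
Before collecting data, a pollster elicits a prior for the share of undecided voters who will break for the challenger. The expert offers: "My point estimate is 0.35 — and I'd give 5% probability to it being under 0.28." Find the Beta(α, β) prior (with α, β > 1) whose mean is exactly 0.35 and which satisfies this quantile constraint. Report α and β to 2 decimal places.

With mean 0.35 fixed, write α = 0.35s, β = 0.65s where s = α+β.
Need P(θ < 0.28) = 0.05 under Beta(0.35s, 0.65s). Normal approximation: (q−m)/√(m(1−m)/s) ≈ z_{0.05} = -1.64, so s ≈ 0.35·0.65·(-1.64)²/(0.28−0.35)² = 125.6.
At s = 125.6: P(θ<0.28) ≈ 0.046. Adjusting to match 0.05 gives s ≈ 119.68.
So α = 0.35·119.68 ≈ 41.89, β = 0.65·119.68 ≈ 77.79.

α ≈ 41.89, β ≈ 77.79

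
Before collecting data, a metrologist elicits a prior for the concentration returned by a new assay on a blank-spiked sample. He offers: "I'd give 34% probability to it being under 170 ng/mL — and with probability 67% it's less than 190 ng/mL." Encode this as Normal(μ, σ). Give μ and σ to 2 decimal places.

μ = 179.68, σ = 23.46

The p-quantile of Normal(μ,σ) is μ + z_p·σ, with z_{0.34} = -0.4125 and z_{0.67} = 0.4399.
Eliminate σ: μ = (z₂·x₁ − z₁·x₂)/(z₂ − z₁) = (0.4399·170 − (-0.4125)·190)/0.8524 = 179.68.
Then σ = (x₂ − x₁)/(z₂ − z₁) = (190 − 170)/0.8524 = 23.46.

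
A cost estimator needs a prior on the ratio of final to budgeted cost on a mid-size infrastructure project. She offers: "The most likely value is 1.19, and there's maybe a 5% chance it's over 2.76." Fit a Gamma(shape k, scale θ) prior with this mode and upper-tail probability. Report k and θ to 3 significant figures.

Gamma(k,θ) with k>1 has mode (k−1)θ, so θ = 1.19/(k−1).
Need P(X < 2.76) = 0.95 with θ tied to k this way. Start at k = 2, θ = 1.19: P(X<2.76) ≈ 0.674.
Too low — raise k to concentrate. Iterating converges to k ≈ 4.87.
Then θ = 1.19/(4.87−1) ≈ 0.308.

k ≈ 4.87, θ ≈ 0.308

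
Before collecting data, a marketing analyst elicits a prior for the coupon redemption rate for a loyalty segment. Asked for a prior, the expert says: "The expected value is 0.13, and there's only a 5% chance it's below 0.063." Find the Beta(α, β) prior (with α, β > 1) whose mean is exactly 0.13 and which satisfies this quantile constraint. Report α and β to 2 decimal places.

α ≈ 6.79, β ≈ 45.43

With mean 0.13 fixed, write α = 0.13s, β = 0.87s where s = α+β.
Need P(θ < 0.063) = 0.05 under Beta(0.13s, 0.87s). Normal approximation: (q−m)/√(m(1−m)/s) ≈ z_{0.05} = -1.64, so s ≈ 0.13·0.87·(-1.64)²/(0.063−0.13)² = 68.2.
At s = 68.2: P(θ<0.063) ≈ 0.028. Adjusting to match 0.05 gives s ≈ 52.22.
So α = 0.13·52.22 ≈ 6.79, β = 0.87·52.22 ≈ 45.43.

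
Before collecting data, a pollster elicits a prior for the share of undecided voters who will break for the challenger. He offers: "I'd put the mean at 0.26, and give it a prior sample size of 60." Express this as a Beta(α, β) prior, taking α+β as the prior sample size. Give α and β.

Under the effective-sample-size interpretation, Beta(α, β) has prior mean α/(α+β) and prior sample size α+β.
So α+β = 60 and α/(α+β) = 0.26, giving α = 0.26·60 = 15.6 and β = 60 − 15.6 = 44.4.

α = 15.6, β = 44.4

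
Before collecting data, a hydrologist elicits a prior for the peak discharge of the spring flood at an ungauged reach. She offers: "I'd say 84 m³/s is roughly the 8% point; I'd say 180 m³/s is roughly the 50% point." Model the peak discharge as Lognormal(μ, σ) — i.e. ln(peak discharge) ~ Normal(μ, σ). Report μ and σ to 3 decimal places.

If T ~ Lognormal(μ,σ) then ln T ~ Normal(μ,σ), so the p-quantile of ln T is μ + z_p·σ.
ln(84) = 4.431 and ln(180) = 5.193; z_{0.08} = -1.405, z_{0.5} = 0.
σ = (5.193 − 4.431)/(0 − (-1.405)) = 0.542.
μ = 4.431 − (-1.405)·0.542 = 5.193.

μ ≈ 5.193, σ ≈ 0.542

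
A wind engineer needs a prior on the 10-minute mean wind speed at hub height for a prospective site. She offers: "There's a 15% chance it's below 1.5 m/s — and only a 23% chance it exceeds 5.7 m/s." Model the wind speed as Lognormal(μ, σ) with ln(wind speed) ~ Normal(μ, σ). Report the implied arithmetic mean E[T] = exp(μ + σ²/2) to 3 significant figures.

E[T] ≈ 4.34 m/s

If T ~ Lognormal(μ,σ) then ln T ~ Normal(μ,σ), so the p-quantile of ln T is μ + z_p·σ.
ln(1.5) = 0.4055 and ln(5.7) = 1.74; z_{0.15} = -1.036, z_{0.77} = 0.7388.
σ = (1.74 − 0.4055)/(0.7388 − (-1.036)) = 0.752.
μ = 0.4055 − (-1.036)·0.752 = 1.185.
E[T] = exp(μ + σ²/2) = exp(1.185 + 0.2827) = 4.34 m/s.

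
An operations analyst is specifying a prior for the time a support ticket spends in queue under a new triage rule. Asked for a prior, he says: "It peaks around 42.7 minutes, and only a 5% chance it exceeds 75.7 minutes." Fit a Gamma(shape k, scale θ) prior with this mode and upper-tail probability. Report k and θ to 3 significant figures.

k ≈ 9.51, θ ≈ 5.02

Gamma(k,θ) with k>1 has mode (k−1)θ, so θ = 42.7/(k−1).
Need P(X < 75.7) = 0.95 with θ tied to k this way. Start at k = 2, θ = 42.7: P(X<75.7) ≈ 0.529.
Too low — raise k to concentrate. Iterating converges to k ≈ 9.51.
Then θ = 42.7/(9.51−1) ≈ 5.02.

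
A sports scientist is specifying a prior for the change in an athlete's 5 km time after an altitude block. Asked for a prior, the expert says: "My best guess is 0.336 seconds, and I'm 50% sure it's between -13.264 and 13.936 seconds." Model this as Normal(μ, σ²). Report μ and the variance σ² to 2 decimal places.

A symmetric 50% interval runs μ ± z·σ with z = 0.6745.
Half-width = 13.6, so σ = 13.6/0.6745 = 20.163 and σ² = 406.56.
μ is the stated best guess, 0.34.

μ = 0.34, σ² = 406.56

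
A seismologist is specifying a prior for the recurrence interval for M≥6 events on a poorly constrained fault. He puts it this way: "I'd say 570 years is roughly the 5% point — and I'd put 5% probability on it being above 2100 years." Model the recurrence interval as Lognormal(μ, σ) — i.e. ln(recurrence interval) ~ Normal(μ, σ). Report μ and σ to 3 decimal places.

If T ~ Lognormal(μ,σ) then ln T ~ Normal(μ,σ), so the p-quantile of ln T is μ + z_p·σ.
ln(570) = 6.346 and ln(2100) = 7.65; z_{0.05} = -1.645, z_{0.95} = 1.645.
σ = (7.65 − 6.346)/(1.645 − (-1.645)) = 0.396.
μ = 6.346 − (-1.645)·0.396 = 6.998.

μ ≈ 6.998, σ ≈ 0.396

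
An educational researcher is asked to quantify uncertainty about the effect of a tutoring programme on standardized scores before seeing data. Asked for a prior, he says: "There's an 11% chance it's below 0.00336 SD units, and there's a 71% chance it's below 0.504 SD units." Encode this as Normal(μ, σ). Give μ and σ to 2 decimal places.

The p-quantile of Normal(μ,σ) is μ + z_p·σ, with z_{0.11} = -1.227 and z_{0.71} = 0.5534.
Eliminate σ: μ = (z₂·x₁ − z₁·x₂)/(z₂ − z₁) = (0.5534·0.00336 − (-1.227)·0.504)/1.78 = 0.35.
Then σ = (x₂ − x₁)/(z₂ − z₁) = (0.504 − 0.00336)/1.78 = 0.28.

μ = 0.35, σ = 0.28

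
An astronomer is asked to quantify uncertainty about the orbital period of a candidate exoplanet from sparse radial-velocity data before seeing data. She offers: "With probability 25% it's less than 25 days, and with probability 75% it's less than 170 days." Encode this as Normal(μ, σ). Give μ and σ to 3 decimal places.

μ = 97.500, σ = 107.489

The p-quantile of Normal(μ,σ) is μ + z_p·σ, with z_{0.25} = -0.6745 and z_{0.75} = 0.6745.
Eliminate σ: μ = (z₂·x₁ − z₁·x₂)/(z₂ − z₁) = (0.6745·25 − (-0.6745)·170)/1.349 = 97.500.
Then σ = (x₂ − x₁)/(z₂ − z₁) = (170 − 25)/1.349 = 107.489.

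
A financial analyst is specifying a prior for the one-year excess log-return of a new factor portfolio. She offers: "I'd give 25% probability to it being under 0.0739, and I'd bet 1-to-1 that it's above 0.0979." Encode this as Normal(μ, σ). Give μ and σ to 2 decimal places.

For Normal(μ,σ), the p-quantile is μ + z_p·σ. Here z_{0.25} = -0.6745, z_{0.5} = 0.
So 0.0739 = μ − 0.6745σ and 0.0979 = μ + 0σ.
Subtracting: σ = (0.0979 − 0.0739)/(0 − (-0.6745)) = 0.04.
Then μ = 0.0739 − (-0.6745)·0.04 = 0.10.

μ = 0.10, σ = 0.04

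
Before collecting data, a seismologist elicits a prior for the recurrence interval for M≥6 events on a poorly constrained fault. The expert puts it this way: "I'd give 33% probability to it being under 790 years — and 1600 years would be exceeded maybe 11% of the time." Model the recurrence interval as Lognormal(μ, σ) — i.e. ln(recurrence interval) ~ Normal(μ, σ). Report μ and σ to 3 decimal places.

If T ~ Lognormal(μ,σ) then ln T ~ Normal(μ,σ), so the p-quantile of ln T is μ + z_p·σ.
ln(790) = 6.672 and ln(1600) = 7.378; z_{0.33} = -0.4399, z_{0.89} = 1.227.
σ = (7.378 − 6.672)/(1.227 − (-0.4399)) = 0.423.
μ = 6.672 − (-0.4399)·0.423 = 6.858.

μ ≈ 6.858, σ ≈ 0.423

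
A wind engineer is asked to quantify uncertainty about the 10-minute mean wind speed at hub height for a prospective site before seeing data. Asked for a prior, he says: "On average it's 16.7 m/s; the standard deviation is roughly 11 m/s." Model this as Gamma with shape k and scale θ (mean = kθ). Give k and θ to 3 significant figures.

k ≈ 2.3, θ ≈ 7.25

For Gamma(k, scale θ): mean = kθ, variance = kθ², so CV = 1/√k.
CV = SD/mean = 11/16.7 = 0.6587, hence k = 1/CV² = 2.3.
Then θ = mean/k = 16.7/2.3 = 7.25.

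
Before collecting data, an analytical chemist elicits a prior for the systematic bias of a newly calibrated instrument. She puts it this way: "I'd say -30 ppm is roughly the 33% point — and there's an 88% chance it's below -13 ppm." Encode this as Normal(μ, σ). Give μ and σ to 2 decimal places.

μ = -25.37, σ = 10.53

For Normal(μ,σ), the p-quantile is μ + z_p·σ. Here z_{0.33} = -0.4399, z_{0.88} = 1.175.
So -30 = μ − 0.4399σ and -13 = μ + 1.175σ.
Subtracting: σ = (-13 − -30)/(1.175 − (-0.4399)) = 10.53.
Then μ = -30 − (-0.4399)·10.53 = -25.37.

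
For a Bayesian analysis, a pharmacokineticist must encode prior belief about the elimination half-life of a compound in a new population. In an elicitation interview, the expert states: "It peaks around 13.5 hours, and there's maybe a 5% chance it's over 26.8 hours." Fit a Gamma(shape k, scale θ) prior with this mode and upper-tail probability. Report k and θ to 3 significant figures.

Gamma(k,θ) with k>1 has mode (k−1)θ, so θ = 13.5/(k−1).
Need P(X < 26.8) = 0.95 with θ tied to k this way. Start at k = 2, θ = 13.5: P(X<26.8) ≈ 0.590.
Too low — raise k to concentrate. Iterating converges to k ≈ 6.9.
Then θ = 13.5/(6.9−1) ≈ 2.29.

k ≈ 6.9, θ ≈ 2.29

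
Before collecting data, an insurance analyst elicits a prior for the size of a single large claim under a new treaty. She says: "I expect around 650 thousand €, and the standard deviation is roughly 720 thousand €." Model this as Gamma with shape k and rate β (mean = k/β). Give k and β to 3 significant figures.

k ≈ 0.815, β ≈ 0.00125

For Gamma(k, rate β): mean = k/β, variance = k/β², so CV = 1/√k.
CV = SD/mean = 720/650 = 1.108, hence k = 1/CV² = 0.815.
Then β = k/mean = 0.815/650 = 0.00125.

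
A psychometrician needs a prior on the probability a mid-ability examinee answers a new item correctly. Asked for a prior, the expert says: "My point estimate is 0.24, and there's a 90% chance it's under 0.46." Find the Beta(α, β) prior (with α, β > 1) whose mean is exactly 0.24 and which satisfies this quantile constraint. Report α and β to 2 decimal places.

α ≈ 1.59, β ≈ 5.03

With mean 0.24 fixed, write α = 0.24s, β = 0.76s where s = α+β.
Need P(θ < 0.46) = 0.9 under Beta(0.24s, 0.76s). Normal approximation: (q−m)/√(m(1−m)/s) ≈ z_{0.9} = 1.28, so s ≈ 0.24·0.76·(1.28)²/(0.46−0.24)² = 6.2.
At s = 6.2: P(θ<0.46) ≈ 0.894. Adjusting to match 0.9 gives s ≈ 6.62.
So α = 0.24·6.62 ≈ 1.59, β = 0.76·6.62 ≈ 5.03.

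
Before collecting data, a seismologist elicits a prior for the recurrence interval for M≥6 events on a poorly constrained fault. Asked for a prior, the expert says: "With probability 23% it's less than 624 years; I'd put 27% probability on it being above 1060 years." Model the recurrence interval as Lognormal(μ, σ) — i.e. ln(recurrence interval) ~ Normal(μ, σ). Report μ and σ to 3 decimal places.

μ ≈ 6.726, σ ≈ 0.392

If T ~ Lognormal(μ,σ) then ln T ~ Normal(μ,σ), so the p-quantile of ln T is μ + z_p·σ.
ln(624) = 6.436 and ln(1060) = 6.966; z_{0.23} = -0.7388, z_{0.73} = 0.6128.
σ = (6.966 − 6.436)/(0.6128 − (-0.7388)) = 0.392.
μ = 6.436 − (-0.7388)·0.392 = 6.726.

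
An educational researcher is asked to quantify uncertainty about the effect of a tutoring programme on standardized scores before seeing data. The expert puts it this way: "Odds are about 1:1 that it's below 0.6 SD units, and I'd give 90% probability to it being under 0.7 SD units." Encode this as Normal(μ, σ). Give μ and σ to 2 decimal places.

μ = 0.60, σ = 0.08

For Normal(μ,σ), the p-quantile is μ + z_p·σ. Here z_{0.5} = 0, z_{0.9} = 1.282.
So 0.6 = μ + 0σ and 0.7 = μ + 1.282σ.
Subtracting: σ = (0.7 − 0.6)/(1.282 − (0)) = 0.08.
Then μ = 0.6 − (0)·0.08 = 0.60.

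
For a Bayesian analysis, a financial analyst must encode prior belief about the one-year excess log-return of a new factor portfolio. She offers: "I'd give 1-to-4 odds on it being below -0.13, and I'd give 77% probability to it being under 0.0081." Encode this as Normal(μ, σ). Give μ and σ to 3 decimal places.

For Normal(μ,σ), the p-quantile is μ + z_p·σ. Here z_{0.2} = -0.8416, z_{0.77} = 0.7388.
So -0.13 = μ − 0.8416σ and 0.0081 = μ + 0.7388σ.
Subtracting: σ = (0.0081 − -0.13)/(0.7388 − (-0.8416)) = 0.087.
Then μ = -0.13 − (-0.8416)·0.087 = -0.056.

μ = -0.056, σ = 0.087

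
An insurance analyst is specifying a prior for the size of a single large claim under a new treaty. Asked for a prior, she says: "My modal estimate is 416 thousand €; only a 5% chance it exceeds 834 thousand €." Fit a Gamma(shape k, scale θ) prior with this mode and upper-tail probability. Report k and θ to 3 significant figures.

Gamma(k,θ) with k>1 has mode (k−1)θ, so θ = 416/(k−1).
Need P(X < 834) = 0.95 with θ tied to k this way. Start at k = 2, θ = 416: P(X<834) ≈ 0.595.
Too low — raise k to concentrate. Iterating converges to k ≈ 6.73.
Then θ = 416/(6.73−1) ≈ 72.6.

k ≈ 6.73, θ ≈ 72.6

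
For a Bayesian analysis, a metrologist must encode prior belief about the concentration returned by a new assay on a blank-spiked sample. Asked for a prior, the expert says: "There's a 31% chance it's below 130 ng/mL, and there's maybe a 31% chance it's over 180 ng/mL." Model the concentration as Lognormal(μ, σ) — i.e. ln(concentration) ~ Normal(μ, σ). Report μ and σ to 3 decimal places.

μ ≈ 5.030, σ ≈ 0.328

If T ~ Lognormal(μ,σ) then ln T ~ Normal(μ,σ), so the p-quantile of ln T is μ + z_p·σ.
ln(130) = 4.868 and ln(180) = 5.193; z_{0.31} = -0.4959, z_{0.69} = 0.4959.
σ = (5.193 − 4.868)/(0.4959 − (-0.4959)) = 0.328.
μ = 4.868 − (-0.4959)·0.328 = 5.030.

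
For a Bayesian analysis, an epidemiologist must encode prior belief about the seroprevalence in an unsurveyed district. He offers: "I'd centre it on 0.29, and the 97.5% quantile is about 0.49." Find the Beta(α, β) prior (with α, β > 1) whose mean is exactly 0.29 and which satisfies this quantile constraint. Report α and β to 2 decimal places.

α ≈ 6.44, β ≈ 15.77

With mean 0.29 fixed, write α = 0.29s, β = 0.71s where s = α+β.
Need P(θ < 0.49) = 0.975 under Beta(0.29s, 0.71s). Normal approximation: (q−m)/√(m(1−m)/s) ≈ z_{0.975} = 1.96, so s ≈ 0.29·0.71·(1.96)²/(0.49−0.29)² = 19.8.
At s = 19.8: P(θ<0.49) ≈ 0.968. Adjusting to match 0.975 gives s ≈ 22.21.
So α = 0.29·22.21 ≈ 6.44, β = 0.71·22.21 ≈ 15.77.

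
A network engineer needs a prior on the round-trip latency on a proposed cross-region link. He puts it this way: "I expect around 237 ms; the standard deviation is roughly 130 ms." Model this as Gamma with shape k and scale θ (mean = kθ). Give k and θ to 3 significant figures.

k ≈ 3.32, θ ≈ 71.3

For Gamma(k, scale θ): mean = kθ, variance = kθ², so CV = 1/√k.
CV = SD/mean = 130/237 = 0.5485, hence k = 1/CV² = 3.32.
Then θ = mean/k = 237/3.32 = 71.3.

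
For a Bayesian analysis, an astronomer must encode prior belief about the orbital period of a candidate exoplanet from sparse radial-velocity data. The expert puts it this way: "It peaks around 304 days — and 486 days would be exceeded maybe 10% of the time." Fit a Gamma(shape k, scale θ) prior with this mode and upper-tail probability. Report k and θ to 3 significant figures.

k ≈ 9.53, θ ≈ 35.6

Gamma(k,θ) with k>1 has mode (k−1)θ, so θ = 304/(k−1).
Need P(X < 486) = 0.9 with θ tied to k this way. Start at k = 2, θ = 304: P(X<486) ≈ 0.475.
Too low — raise k to concentrate. Iterating converges to k ≈ 9.53.
Then θ = 304/(9.53−1) ≈ 35.6.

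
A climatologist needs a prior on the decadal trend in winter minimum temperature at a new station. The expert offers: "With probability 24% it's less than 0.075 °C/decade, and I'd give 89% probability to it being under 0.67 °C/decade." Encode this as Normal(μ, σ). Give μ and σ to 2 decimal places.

For Normal(μ,σ), the p-quantile is μ + z_p·σ. Here z_{0.24} = -0.7063, z_{0.89} = 1.227.
So 0.075 = μ − 0.7063σ and 0.67 = μ + 1.227σ.
Subtracting: σ = (0.67 − 0.075)/(1.227 − (-0.7063)) = 0.31.
Then μ = 0.075 − (-0.7063)·0.31 = 0.29.

μ = 0.29, σ = 0.31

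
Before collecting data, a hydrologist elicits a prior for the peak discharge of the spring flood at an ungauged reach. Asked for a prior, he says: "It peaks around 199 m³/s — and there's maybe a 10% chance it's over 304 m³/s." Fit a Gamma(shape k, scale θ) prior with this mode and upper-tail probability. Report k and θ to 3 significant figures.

k ≈ 11.4, θ ≈ 19.2

Gamma(k,θ) with k>1 has mode (k−1)θ, so θ = 199/(k−1).
Need P(X < 304) = 0.9 with θ tied to k this way. Start at k = 2, θ = 199: P(X<304) ≈ 0.451.
Too low — raise k to concentrate. Iterating converges to k ≈ 11.4.
Then θ = 199/(11.4−1) ≈ 19.2.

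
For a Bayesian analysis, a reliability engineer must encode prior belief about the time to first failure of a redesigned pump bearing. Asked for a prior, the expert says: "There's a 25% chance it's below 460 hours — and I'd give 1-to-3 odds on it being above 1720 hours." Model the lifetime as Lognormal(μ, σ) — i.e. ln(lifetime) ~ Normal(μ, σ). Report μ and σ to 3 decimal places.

μ ≈ 6.791, σ ≈ 0.978

If T ~ Lognormal(μ,σ) then ln T ~ Normal(μ,σ), so the p-quantile of ln T is μ + z_p·σ.
ln(460) = 6.131 and ln(1720) = 7.45; z_{0.25} = -0.6745, z_{0.75} = 0.6745.
σ = (7.45 − 6.131)/(0.6745 − (-0.6745)) = 0.978.
μ = 6.131 − (-0.6745)·0.978 = 6.791.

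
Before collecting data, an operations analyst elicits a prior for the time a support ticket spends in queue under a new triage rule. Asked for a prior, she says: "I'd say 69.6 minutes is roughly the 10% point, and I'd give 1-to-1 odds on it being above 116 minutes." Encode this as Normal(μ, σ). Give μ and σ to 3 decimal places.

The p-quantile of Normal(μ,σ) is μ + z_p·σ, with z_{0.1} = -1.282 and z_{0.5} = 0.
Eliminate σ: μ = (z₂·x₁ − z₁·x₂)/(z₂ − z₁) = (0·69.6 − (-1.282)·116)/1.282 = 116.000.
Then σ = (x₂ − x₁)/(z₂ − z₁) = (116 − 69.6)/1.282 = 36.206.

μ = 116.000, σ = 36.206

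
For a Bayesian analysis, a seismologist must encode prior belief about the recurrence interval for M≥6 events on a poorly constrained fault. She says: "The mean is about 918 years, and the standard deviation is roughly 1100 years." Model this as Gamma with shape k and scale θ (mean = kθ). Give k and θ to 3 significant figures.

k ≈ 0.696, θ ≈ 1320

For Gamma(k, scale θ): mean = kθ, variance = kθ², so CV = 1/√k.
CV = SD/mean = 1100/918 = 1.198, hence k = 1/CV² = 0.696.
Then θ = mean/k = 918/0.696 = 1320.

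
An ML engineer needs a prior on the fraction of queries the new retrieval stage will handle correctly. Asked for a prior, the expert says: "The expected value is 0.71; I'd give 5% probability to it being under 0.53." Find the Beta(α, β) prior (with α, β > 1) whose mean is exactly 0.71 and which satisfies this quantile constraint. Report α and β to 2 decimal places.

With mean 0.71 fixed, write α = 0.71s, β = 0.29s where s = α+β.
Need P(θ < 0.53) = 0.05 under Beta(0.71s, 0.29s). Normal approximation: (q−m)/√(m(1−m)/s) ≈ z_{0.05} = -1.64, so s ≈ 0.71·0.29·(-1.64)²/(0.53−0.71)² = 17.2.
At s = 17.2: P(θ<0.53) ≈ 0.058. Adjusting to match 0.05 gives s ≈ 18.86.
So α = 0.71·18.86 ≈ 13.39, β = 0.29·18.86 ≈ 5.47.

α ≈ 13.39, β ≈ 5.47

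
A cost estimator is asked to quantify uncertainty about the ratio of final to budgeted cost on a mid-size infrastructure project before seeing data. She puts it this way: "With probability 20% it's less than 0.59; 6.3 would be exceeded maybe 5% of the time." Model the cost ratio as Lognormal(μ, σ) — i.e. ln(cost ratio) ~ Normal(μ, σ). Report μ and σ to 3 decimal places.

μ ≈ 0.274, σ ≈ 0.952

If T ~ Lognormal(μ,σ) then ln T ~ Normal(μ,σ), so the p-quantile of ln T is μ + z_p·σ.
ln(0.59) = -0.5276 and ln(6.3) = 1.841; z_{0.2} = -0.8416, z_{0.95} = 1.645.
σ = (1.841 − -0.5276)/(1.645 − (-0.8416)) = 0.952.
μ = -0.5276 − (-0.8416)·0.952 = 0.274.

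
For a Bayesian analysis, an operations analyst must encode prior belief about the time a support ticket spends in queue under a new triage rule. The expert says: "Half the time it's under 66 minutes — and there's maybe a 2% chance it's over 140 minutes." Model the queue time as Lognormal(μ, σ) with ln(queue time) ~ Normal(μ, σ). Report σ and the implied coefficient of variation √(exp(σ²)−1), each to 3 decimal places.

σ ≈ 0.366, CV ≈ 0.379

If T ~ Lognormal(μ,σ) then ln T ~ Normal(μ,σ), so the p-quantile of ln T is μ + z_p·σ.
ln(66) = 4.19 and ln(140) = 4.942; z_{0.5} = 0, z_{0.98} = 2.054.
σ = (4.942 − 4.19)/(2.054 − (0)) = 0.366.
μ = 4.19 − (0)·0.366 = 4.190.
CV = √(exp(σ²)−1) = √(exp(0.1341)−1) = 0.379.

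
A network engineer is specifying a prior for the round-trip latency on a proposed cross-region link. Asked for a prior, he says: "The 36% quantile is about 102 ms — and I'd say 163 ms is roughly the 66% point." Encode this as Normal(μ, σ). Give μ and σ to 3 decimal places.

For Normal(μ,σ), the p-quantile is μ + z_p·σ. Here z_{0.36} = -0.3585, z_{0.66} = 0.4125.
So 102 = μ − 0.3585σ and 163 = μ + 0.4125σ.
Subtracting: σ = (163 − 102)/(0.4125 − (-0.3585)) = 79.126.
Then μ = 102 − (-0.3585)·79.126 = 130.363.

μ = 130.363, σ = 79.126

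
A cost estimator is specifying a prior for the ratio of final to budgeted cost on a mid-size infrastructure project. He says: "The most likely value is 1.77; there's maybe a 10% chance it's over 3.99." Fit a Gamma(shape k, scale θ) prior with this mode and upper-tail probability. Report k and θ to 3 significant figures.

k ≈ 3.91, θ ≈ 0.608

Gamma(k,θ) with k>1 has mode (k−1)θ, so θ = 1.77/(k−1).
Need P(X < 3.99) = 0.9 with θ tied to k this way. Start at k = 2, θ = 1.77: P(X<3.99) ≈ 0.658.
Too low — raise k to concentrate. Iterating converges to k ≈ 3.91.
Then θ = 1.77/(3.91−1) ≈ 0.608.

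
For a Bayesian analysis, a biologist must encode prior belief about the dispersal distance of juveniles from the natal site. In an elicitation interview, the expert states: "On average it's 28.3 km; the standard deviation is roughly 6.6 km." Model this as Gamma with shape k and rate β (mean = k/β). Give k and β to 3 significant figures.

k ≈ 18.4, β ≈ 0.65

For Gamma(k, rate β): mean = k/β, variance = k/β², so CV = 1/√k.
CV = SD/mean = 6.6/28.3 = 0.2332, hence k = 1/CV² = 18.4.
Then β = k/mean = 18.4/28.3 = 0.65.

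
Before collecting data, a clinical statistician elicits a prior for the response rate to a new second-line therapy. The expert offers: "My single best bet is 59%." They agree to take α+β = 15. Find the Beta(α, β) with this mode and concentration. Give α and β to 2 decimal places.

For α,β > 1 the Beta mode is (α−1)/(α+β−2). With α+β = 15, the mode is (α−1)/13.
Set (α−1)/13 = 0.59 → α = 1 + 0.59·13 = 8.67.
β = 15 − α = 6.33.

α = 8.67, β = 6.33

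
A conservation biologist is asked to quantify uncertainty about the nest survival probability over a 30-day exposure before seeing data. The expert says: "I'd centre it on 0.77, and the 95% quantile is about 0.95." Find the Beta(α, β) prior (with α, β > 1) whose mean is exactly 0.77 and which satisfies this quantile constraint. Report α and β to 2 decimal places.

α ≈ 6.90, β ≈ 2.06

With mean 0.77 fixed, write α = 0.77s, β = 0.23s where s = α+β.
Need P(θ < 0.95) = 0.95 under Beta(0.77s, 0.23s). Normal approximation: (q−m)/√(m(1−m)/s) ≈ z_{0.95} = 1.64, so s ≈ 0.77·0.23·(1.64)²/(0.95−0.77)² = 14.8.
At s = 14.8: P(θ<0.95) ≈ 0.987. Adjusting to match 0.95 gives s ≈ 8.96.
So α = 0.77·8.96 ≈ 6.90, β = 0.23·8.96 ≈ 2.06.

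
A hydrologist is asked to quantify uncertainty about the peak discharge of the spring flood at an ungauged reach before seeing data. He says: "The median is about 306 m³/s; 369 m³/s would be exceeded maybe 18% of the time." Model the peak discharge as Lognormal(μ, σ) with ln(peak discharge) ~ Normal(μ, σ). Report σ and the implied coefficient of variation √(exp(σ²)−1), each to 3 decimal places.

σ ≈ 0.205, CV ≈ 0.207

If T ~ Lognormal(μ,σ) then ln T ~ Normal(μ,σ), so the p-quantile of ln T is μ + z_p·σ.
ln(306) = 5.724 and ln(369) = 5.911; z_{0.5} = 0, z_{0.82} = 0.9154.
σ = (5.911 − 5.724)/(0.9154 − (0)) = 0.205.
μ = 5.724 − (0)·0.205 = 5.724.
CV = √(exp(σ²)−1) = √(exp(0.0418)−1) = 0.207.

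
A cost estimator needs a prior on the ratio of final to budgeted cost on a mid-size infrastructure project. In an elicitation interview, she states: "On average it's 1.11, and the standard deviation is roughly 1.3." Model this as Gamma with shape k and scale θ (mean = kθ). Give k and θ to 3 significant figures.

For Gamma(k, scale θ): mean = kθ, variance = kθ², so CV = 1/√k.
CV = SD/mean = 1.3/1.11 = 1.171, hence k = 1/CV² = 0.729.
Then θ = mean/k = 1.11/0.729 = 1.52.

k ≈ 0.729, θ ≈ 1.52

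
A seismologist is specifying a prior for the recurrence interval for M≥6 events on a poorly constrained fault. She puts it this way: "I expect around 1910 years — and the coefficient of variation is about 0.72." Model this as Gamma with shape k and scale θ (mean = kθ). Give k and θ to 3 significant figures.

For Gamma(k, scale θ): mean = kθ, variance = kθ², so CV = 1/√k.
CV = 0.72, hence k = 1/CV² = 1.93.
Then θ = mean/k = 1910/1.93 = 990.

k ≈ 1.93, θ ≈ 990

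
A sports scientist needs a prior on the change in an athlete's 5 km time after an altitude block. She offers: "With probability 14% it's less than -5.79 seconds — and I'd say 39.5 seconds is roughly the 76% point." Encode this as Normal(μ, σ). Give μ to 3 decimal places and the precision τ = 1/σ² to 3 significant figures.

The p-quantile of Normal(μ,σ) is μ + z_p·σ, with z_{0.14} = -1.08 and z_{0.76} = 0.7063.
Eliminate σ: μ = (z₂·x₁ − z₁·x₂)/(z₂ − z₁) = (0.7063·-5.79 − (-1.08)·39.5)/1.787 = 21.596.
Then σ = (x₂ − x₁)/(z₂ − z₁) = (39.5 − -5.79)/1.787 = 25.350.
Precision τ = 1/σ² = 1/25.35² = 0.00156.

μ = 21.596, τ = 0.00156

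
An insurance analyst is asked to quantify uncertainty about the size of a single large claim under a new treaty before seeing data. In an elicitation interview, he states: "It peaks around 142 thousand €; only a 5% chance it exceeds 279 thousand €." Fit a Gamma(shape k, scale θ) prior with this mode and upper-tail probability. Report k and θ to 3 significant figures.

k ≈ 7.08, θ ≈ 23.3

Gamma(k,θ) with k>1 has mode (k−1)θ, so θ = 142/(k−1).
Need P(X < 279) = 0.95 with θ tied to k this way. Start at k = 2, θ = 142: P(X<279) ≈ 0.584.
Too low — raise k to concentrate. Iterating converges to k ≈ 7.08.
Then θ = 142/(7.08−1) ≈ 23.3.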